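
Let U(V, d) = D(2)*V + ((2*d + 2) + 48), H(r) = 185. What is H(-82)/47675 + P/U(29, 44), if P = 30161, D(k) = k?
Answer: 287592387/1868860 ≈ 153.89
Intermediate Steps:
U(V, d) = 50 + 2*V + 2*d (U(V, d) = 2*V + ((2*d + 2) + 48) = 2*V + ((2 + 2*d) + 48) = 2*V + (50 + 2*d) = 50 + 2*V + 2*d)
H(-82)/47675 + P/U(29, 44) = 185/47675 + 30161/(50 + 2*29 + 2*44) = 185*(1/47675) + 30161/(50 + 58 + 88) = 37/9535 + 30161/196 = 287592387/1868860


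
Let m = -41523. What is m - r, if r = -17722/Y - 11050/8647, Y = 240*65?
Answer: -2800422360733/67446600 ≈ -41521.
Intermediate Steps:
Y = 15600
r = -162811067/67446600 (r = -17722/15600 - 11050/8647 = -17722*1/15600 - 11050*1/8647 = -8861/7800 - 11050/8647 = -162811067/67446600 ≈ -2.4139)
m - r = -41523 - 1*(-162811067/67446600) = -41523 + 162811067/67446600 = -2800422360733/67446600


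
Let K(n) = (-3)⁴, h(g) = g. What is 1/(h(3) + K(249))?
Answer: 1/84 ≈ 0.011905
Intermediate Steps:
K(n) = 81
1/(h(3) + K(249)) = 1/(3 + 81) = 1/84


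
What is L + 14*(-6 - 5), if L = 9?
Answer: -145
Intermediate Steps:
L + 14*(-6 - 5) = 9 + 14*(-6 - 5) = 9 + 14*(-11) = 9 - 154 = -145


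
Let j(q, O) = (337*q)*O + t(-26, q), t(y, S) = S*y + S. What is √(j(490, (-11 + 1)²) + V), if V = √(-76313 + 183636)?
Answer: √(16500750 + √107323) ≈ 4062.2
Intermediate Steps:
V = √107323 ≈ 327.60
t(y, S) = S + S*y
j(q, O) = -25*q + 337*O*q (j(q, O) = (337*q)*O + q*(1 - 26) = 337*O*q + q*(-25) = 337*O*q - 25*q = -25*q + 337*O*q)
√(j(490, (-11 + 1)²) + V) = √(490*(-25 + 337*(-11 + 1)²) + √107323) = √(490*(-25 + 337*(-10)²) + √107323) = √(490*(-25 + 337*100) + √107323) = √(490*(-25 + 33700) + √107323) = √(490*33675 + √107323) = √(16500750 + √107323)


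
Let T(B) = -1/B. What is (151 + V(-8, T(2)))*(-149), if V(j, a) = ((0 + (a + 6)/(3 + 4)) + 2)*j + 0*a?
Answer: -134249/7 ≈ -19178.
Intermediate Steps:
V(j, a) = j*(20/7 + a/7) (V(j, a) = ((0 + (6 + a)/7) + 2)*j + 0 = ((0 + (6 + a)*(1/7)) + 2)*j + 0 = ((0 + (6/7 + a/7)) + 2)*j + 0 = ((6/7 + a/7) + 2)*j + 0 = (20/7 + a/7)*j + 0 = j*(20/7 + a/7) + 0 = j*(20/7 + a/7))
(151 + V(-8, T(2)))*(-149) = (151 + (1/7)*(-8)*(20 - 1/2))*(-149) = (151 + (1/7)*(-8)*(39/2))*(-149) = (151 - 156/7)*(-149) = (901/7)*(-149) = -134249/7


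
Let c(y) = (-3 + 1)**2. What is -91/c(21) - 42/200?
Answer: -574/25 ≈ -22.960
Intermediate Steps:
c(y) = 4 (c(y) = (-2)**2 = 4)
-91/c(21) - 42/200 = -91/4 - 42/200 = -91*1/4 - 42*1/200 = -91/4 - 21/100 = -574/25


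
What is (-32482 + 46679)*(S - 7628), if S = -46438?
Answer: -767575002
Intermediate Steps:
(-32482 + 46679)*(S - 7628) = (-32482 + 46679)*(-46438 - 7628) = 14197*(-54066) = -767575002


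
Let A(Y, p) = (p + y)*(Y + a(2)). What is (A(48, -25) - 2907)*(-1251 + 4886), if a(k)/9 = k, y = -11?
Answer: -19203705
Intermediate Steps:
a(k) = 9*k
A(Y, p) = (-11 + p)*(18 + Y) (A(Y, p) = (p - 11)*(Y + 9*2) = (-11 + p)*(Y + 18) = (-11 + p)*(18 + Y))
(A(48, -25) - 2907)*(-1251 + 4886) = ((-198 - 11*48 + 18*(-25) + 48*(-25)) - 2907)*(-1251 + 4886) = ((-198 - 528 - 450 - 1200) - 2907)*3635 = (-2376 - 2907)*3635 = -5283*3635 = -19203705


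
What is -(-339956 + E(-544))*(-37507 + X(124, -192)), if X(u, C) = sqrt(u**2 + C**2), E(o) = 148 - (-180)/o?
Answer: -1733345985031/136 + 46213933*sqrt(3265)/34 ≈ -1.2668e+10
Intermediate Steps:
E(o) = 148 + 180/o
X(u, C) = sqrt(C**2 + u**2)
-(-339956 + E(-544))*(-37507 + X(124, -192)) = -(-339956 + (148 + 180/(-544)))*(-37507 + sqrt((-192)**2 + 124**2)) = -(-339956 + (148 + 180*(-1/544)))*(-37507 + sqrt(36864 + 15376)) = -(-339956 + (148 - 45/136))*(-37507 + sqrt(52240)) = -(-339956 + 20083/136)*(-37507 + 4*sqrt(3265)) = -(-46213933)*(-37507 + 4*sqrt(3265))/136 = -(1733345985031/136 - 46213933*sqrt(3265)/34) = -1733345985031/136 + 46213933*sqrt(3265)/34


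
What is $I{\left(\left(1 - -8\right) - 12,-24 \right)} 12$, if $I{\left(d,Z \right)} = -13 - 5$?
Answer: $-216$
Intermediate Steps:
$I{\left(d,Z \right)} = -18$ ($I{\left(d,Z \right)} = -13 - 5 = -18$)
$I{\left(\left(1 - -8\right) - 12,-24 \right)} 12 = \left(-18\right) 12 = -216$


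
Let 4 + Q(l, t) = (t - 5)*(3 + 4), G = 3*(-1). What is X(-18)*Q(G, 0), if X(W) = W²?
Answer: -12636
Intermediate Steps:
G = -3
Q(l, t) = -39 + 7*t (Q(l, t) = -4 + (t - 5)*(3 + 4) = -4 + (-5 + t)*7 = -4 + (-35 + 7*t) = -39 + 7*t)
X(-18)*Q(G, 0) = (-18)²*(-39 + 7*0) = 324*(-39 + 0) = 324*(-39) = -12636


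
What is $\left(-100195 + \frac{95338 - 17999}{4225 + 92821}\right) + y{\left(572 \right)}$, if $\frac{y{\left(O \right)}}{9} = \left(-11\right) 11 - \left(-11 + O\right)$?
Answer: $- \frac{10319114979}{97046} \approx -1.0633 \cdot 10^{5}$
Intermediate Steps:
$y{\left(O \right)} = -990 - 9 O$ ($y{\left(O \right)} = 9 \left(\left(-11\right) 11 - \left(-11 + O\right)\right) = 9 \left(-121 - \left(-11 + O\right)\right) = 9 \left(-110 - O\right) = -990 - 9 O$)
$\left(-100195 + \frac{95338 - 17999}{4225 + 92821}\right) + y{\left(572 \right)} = \left(-100195 + \frac{95338 - 17999}{4225 + 92821}\right) - 6138 = \left(-100195 + \frac{77339}{97046}\right) - 6138 = - \frac{9723446631}{97046} - 6138 = - \frac{10319114979}{97046}$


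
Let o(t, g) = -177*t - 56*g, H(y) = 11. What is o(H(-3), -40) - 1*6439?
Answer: -6146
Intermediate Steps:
o(H(-3), -40) - 1*6439 = (-177*11 - 56*(-40)) - 1*6439 = (-1947 + 2240) - 6439 = 293 - 6439 = -6146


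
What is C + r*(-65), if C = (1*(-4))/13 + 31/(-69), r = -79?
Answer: 4605416/897 ≈ 5134.2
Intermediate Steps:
C = -679/897 (C = -4*1/13 + 31*(-1/69) = -4/13 - 31/69 = -679/897 ≈ -0.75697)
C + r*(-65) = -679/897 - 79*(-65) = -679/897 + 5135 = 4605416/897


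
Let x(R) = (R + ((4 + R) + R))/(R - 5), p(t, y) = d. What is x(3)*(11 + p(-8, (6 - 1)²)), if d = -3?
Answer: -52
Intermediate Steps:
p(t, y) = -3
x(R) = (4 + 3*R)/(-5 + R) (x(R) = (R + (4 + 2*R))/(-5 + R) = (4 + 3*R)/(-5 + R))
x(3)*(11 + p(-8, (6 - 1)²)) = ((4 + 3*3)/(-5 + 3))*(11 - 3) = ((4 + 9)/(-2))*8 = -½*13*8 = -13/2*8 = -52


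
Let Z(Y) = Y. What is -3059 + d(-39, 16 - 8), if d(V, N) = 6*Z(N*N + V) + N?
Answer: -2901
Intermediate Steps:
d(V, N) = N + 6*V + 6*N² (d(V, N) = 6*(N*N + V) + N = 6*(N² + V) + N = 6*(V + N²) + N = (6*V + 6*N²) + N = N + 6*V + 6*N²)
-3059 + d(-39, 16 - 8) = -3059 + ((16 - 8) + 6*(-39) + 6*(16 - 8)²) = -3059 + (8 - 234 + 6*8²) = -3059 + (8 - 234 + 6*64) = -3059 + (8 - 234 + 384) = -3059 + 158 = -2901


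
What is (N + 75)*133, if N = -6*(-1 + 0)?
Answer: 10773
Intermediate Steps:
N = 6 (N = -6*(-1) = 6)
(N + 75)*133 = (6 + 75)*133 = 81*133 = 10773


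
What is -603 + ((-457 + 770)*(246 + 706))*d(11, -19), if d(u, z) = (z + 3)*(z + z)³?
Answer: 261608624549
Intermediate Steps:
d(u, z) = 8*z³*(3 + z) (d(u, z) = (3 + z)*(2*z)³ = (3 + z)*(8*z³) = 8*z³*(3 + z))
-603 + ((-457 + 770)*(246 + 706))*d(11, -19) = -603 + ((-457 + 770)*(246 + 706))*(8*(-19)³*(3 - 19)) = -603 + (313*952)*(8*(-6859)*(-16)) = -603 + 297976*877952 = -603 + 261608625152 = 261608624549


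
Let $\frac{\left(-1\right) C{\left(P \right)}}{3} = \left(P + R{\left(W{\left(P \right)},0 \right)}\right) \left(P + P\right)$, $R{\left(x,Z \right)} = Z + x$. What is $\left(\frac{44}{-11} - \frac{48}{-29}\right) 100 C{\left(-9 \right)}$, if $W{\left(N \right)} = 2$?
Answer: $\frac{2570400}{29} \approx 88635.0$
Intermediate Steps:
$C{\left(P \right)} = - 6 P \left(2 + P\right)$ ($C{\left(P \right)} = - 3 \left(P + \left(0 + 2\right)\right) \left(P + P\right) = - 3 \left(P + 2\right) 2 P = - 3 \left(2 + P\right) 2 P = - 3 \cdot 2 P \left(2 + P\right) = - 6 P \left(2 + P\right)$)
$\left(\frac{44}{-11} - \frac{48}{-29}\right) 100 C{\left(-9 \right)} = \left(\frac{44}{-11} - \frac{48}{-29}\right) 100 \left(\left(-6\right) \left(-9\right) \left(2 - 9\right)\right) = \left(44 \left(- \frac{1}{11}\right) - - \frac{48}{29}\right) 100 \left(\left(-6\right) \left(-9\right) \left(-7\right)\right) = \left(-4 + \frac{48}{29}\right) 100 \left(-378\right) = \left(- \frac{68}{29}\right) 100 \left(-378\right) = \left(- \frac{6800}{29}\right) \left(-378\right) = \frac{2570400}{29}$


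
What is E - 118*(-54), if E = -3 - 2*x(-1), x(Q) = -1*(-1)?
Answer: 6367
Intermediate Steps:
x(Q) = 1
E = -5 (E = -3 - 2*1 = -3 - 2 = -5)
E - 118*(-54) = -5 - 118*(-54) = -5 + 6372 = 6367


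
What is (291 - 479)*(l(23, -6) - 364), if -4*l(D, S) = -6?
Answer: 68150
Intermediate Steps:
l(D, S) = 3/2 (l(D, S) = -¼*(-6) = 3/2)
(291 - 479)*(l(23, -6) - 364) = (291 - 479)*(3/2 - 364) = -188*(-725/2) = 68150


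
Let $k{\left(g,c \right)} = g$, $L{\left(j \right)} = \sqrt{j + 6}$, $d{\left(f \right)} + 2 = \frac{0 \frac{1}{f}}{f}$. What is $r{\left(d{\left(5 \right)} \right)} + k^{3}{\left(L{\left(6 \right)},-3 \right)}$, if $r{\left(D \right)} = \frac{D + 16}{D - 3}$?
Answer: $- \frac{14}{5} + 24 \sqrt{3} \approx 38.769$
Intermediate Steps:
$d{\left(f \right)} = -2$ ($d{\left(f \right)} = -2 + \frac{0 \frac{1}{f}}{f} = -2 + \frac{0}{f} = -2 + 0 = -2$)
$L{\left(j \right)} = \sqrt{6 + j}$
$r{\left(D \right)} = \frac{16 + D}{-3 + D}$
$r{\left(d{\left(5 \right)} \right)} + k^{3}{\left(L{\left(6 \right)},-3 \right)} = \frac{16 - 2}{-3 - 2} + \left(\sqrt{6 + 6}\right)^{3} = \frac{1}{-5} \cdot 14 + \left(\sqrt{12}\right)^{3} = \left(- \frac{1}{5}\right) 14 + \left(2 \sqrt{3}\right)^{3} = - \frac{14}{5} + 24 \sqrt{3}$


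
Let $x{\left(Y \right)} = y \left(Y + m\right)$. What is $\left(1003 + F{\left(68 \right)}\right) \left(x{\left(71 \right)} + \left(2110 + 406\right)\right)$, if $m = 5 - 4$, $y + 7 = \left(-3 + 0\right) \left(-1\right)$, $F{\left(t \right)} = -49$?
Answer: $2125512$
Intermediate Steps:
$y = -4$ ($y = -7 + \left(-3 + 0\right) \left(-1\right) = -7 - -3 = -7 + 3 = -4$)
$m = 1$ ($m = 5 - 4 = 1$)
$x{\left(Y \right)} = -4 - 4 Y$ ($x{\left(Y \right)} = - 4 \left(Y + 1\right) = - 4 \left(1 + Y\right) = -4 - 4 Y$)
$\left(1003 + F{\left(68 \right)}\right) \left(x{\left(71 \right)} + \left(2110 + 406\right)\right) = \left(1003 - 49\right) \left(\left(-4 - 284\right) + \left(2110 + 406\right)\right) = 954 \left(\left(-4 - 284\right) + 2516\right) = 954 \left(-288 + 2516\right) = 954 \cdot 2228 = 2125512$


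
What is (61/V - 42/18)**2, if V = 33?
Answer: 256/1089 ≈ 0.23508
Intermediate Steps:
(61/V - 42/18)**2 = (61/33 - 42/18)**2 = (61*(1/33) - 42*1/18)**2 = (61/33 - 7/3)**2 = (-16/33)**2 = 256/1089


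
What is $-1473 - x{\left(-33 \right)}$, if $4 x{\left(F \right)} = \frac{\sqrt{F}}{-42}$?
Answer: $-1473 + \frac{i \sqrt{33}}{168} \approx -1473.0 + 0.034194 i$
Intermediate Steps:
$x{\left(F \right)} = - \frac{\sqrt{F}}{168}$ ($x{\left(F \right)} = \frac{\frac{1}{-42} \sqrt{F}}{4} = \frac{\left(- \frac{1}{42}\right) \sqrt{F}}{4} = - \frac{\sqrt{F}}{168}$)
$-1473 - x{\left(-33 \right)} = -1473 - - \frac{\sqrt{-33}}{168} = -1473 - - \frac{i \sqrt{33}}{168} = -1473 + \frac{i \sqrt{33}}{168}$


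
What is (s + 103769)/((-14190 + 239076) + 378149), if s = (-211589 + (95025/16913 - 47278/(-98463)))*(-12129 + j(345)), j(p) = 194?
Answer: 4205470106286218281/1004237031222165 ≈ 4187.7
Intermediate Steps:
s = 4205297299280832370/1665304719 (s = (-211589 + (95025/16913 - 47278/(-98463)))*(-12129 + 194) = (-211589 + (95025*(1/16913) - 47278*(-1/98463)))*(-11935) = (-211589 + (95025/16913 + 47278/98463))*(-11935) = (-211589 + 10156059389/1665304719)*(-11935) = -352350004129102/1665304719*(-11935) = 4205297299280832370/1665304719 ≈ 2.5252e+9)
(s + 103769)/((-14190 + 239076) + 378149) = (4205297299280832370/1665304719 + 103769)/((-14190 + 239076) + 378149) = 4205470106286218281/(1665304719*(224886 + 378149)) = (4205470106286218281/1665304719)/603035 = (4205470106286218281/1665304719)*(1/603035) = 4205470106286218281/1004237031222165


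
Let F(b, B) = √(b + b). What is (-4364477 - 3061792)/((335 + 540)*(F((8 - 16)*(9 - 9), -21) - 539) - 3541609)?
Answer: 7426269/4013234 ≈ 1.8504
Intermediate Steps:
F(b, B) = √2*√b (F(b, B) = √(2*b) = √2*√b)
(-4364477 - 3061792)/((335 + 540)*(F((8 - 16)*(9 - 9), -21) - 539) - 3541609) = (-4364477 - 3061792)/((335 + 540)*(√2*√((8 - 16)*(9 - 9)) - 539) - 3541609) = -7426269/(875*(√2*√(-8*0) - 539) - 3541609) = -7426269/(875*(√2*√0 - 539) - 3541609) = -7426269/(875*(√2*0 - 539) - 3541609) = -7426269/(875*(0 - 539) - 3541609) = -7426269/(875*(-539) - 3541609) = -7426269/(-471625 - 3541609) = -7426269/(-4013234) = -7426269*(-1/4013234) = 7426269/4013234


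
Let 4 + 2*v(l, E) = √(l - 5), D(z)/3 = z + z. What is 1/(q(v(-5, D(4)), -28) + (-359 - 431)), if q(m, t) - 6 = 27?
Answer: -1/757 ≈ -0.0013210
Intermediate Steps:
D(z) = 6*z (D(z) = 3*(z + z) = 3*(2*z) = 6*z)
v(l, E) = -2 + √(-5 + l)/2 (v(l, E) = -2 + √(l - 5)/2 = -2 + √(-5 + l)/2)
q(m, t) = 33 (q(m, t) = 6 + 27 = 33)
1/(q(v(-5, D(4)), -28) + (-359 - 431)) = 1/(33 + (-359 - 431)) = 1/(33 - 790) = 1/(-757) = -1/757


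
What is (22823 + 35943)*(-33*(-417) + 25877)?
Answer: 2329366708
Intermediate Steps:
(22823 + 35943)*(-33*(-417) + 25877) = 58766*(13761 + 25877) = 58766*39638 = 2329366708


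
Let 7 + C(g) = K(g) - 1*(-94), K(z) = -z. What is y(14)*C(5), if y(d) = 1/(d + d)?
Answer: 41/14 ≈ 2.9286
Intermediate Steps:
y(d) = 1/(2*d)
C(g) = 87 - g (C(g) = -7 + (-g - 1*(-94)) = -7 + (-g + 94) = -7 + (94 - g) = 87 - g)
y(14)*C(5) = ((1/2)/14)*(87 - 1*5) = ((1/2)*(1/14))*(87 - 5) = (1/28)*82 = 41/14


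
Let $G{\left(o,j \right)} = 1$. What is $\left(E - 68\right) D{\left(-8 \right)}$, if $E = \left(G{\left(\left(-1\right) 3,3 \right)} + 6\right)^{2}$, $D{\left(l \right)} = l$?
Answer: $152$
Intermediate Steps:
$E = 49$ ($E = \left(1 + 6\right)^{2} = 7^{2} = 49$)
$\left(E - 68\right) D{\left(-8 \right)} = \left(49 - 68\right) \left(-8\right) = \left(-19\right) \left(-8\right) = 152$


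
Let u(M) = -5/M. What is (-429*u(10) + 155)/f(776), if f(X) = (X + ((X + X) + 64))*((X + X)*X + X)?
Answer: 739/5765332352 ≈ 1.2818e-7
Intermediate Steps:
f(X) = (64 + 3*X)*(X + 2*X²) (f(X) = (X + (2*X + 64))*((2*X)*X + X) = (X + (64 + 2*X))*(2*X² + X) = (64 + 3*X)*(X + 2*X²))
(-429*u(10) + 155)/f(776) = (-(-2145)/10 + 155)/((776*(64 + 6*776² + 131*776))) = (-(-2145)/10 + 155)/((776*(64 + 6*602176 + 101656))) = (-429*(-½) + 155)/((776*(64 + 3613056 + 101656))) = (429/2 + 155)/((776*3714776)) = (739/2)/2882666176 = (739/2)*(1/2882666176) = 739/5765332352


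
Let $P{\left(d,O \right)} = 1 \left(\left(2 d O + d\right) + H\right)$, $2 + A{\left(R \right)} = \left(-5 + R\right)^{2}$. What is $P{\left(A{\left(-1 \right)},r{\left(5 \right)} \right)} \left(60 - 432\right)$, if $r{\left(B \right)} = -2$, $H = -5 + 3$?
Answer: $38688$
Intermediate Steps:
$H = -2$
$A{\left(R \right)} = -2 + \left(-5 + R\right)^{2}$
$P{\left(d,O \right)} = -2 + d + 2 O d$ ($P{\left(d,O \right)} = 1 \left(\left(2 d O + d\right) - 2\right) = 1 \left(\left(2 O d + d\right) - 2\right) = 1 \left(\left(d + 2 O d\right) - 2\right) = 1 \left(-2 + d + 2 O d\right) = -2 + d + 2 O d$)
$P{\left(A{\left(-1 \right)},r{\left(5 \right)} \right)} \left(60 - 432\right) = \left(-2 - \left(2 - \left(-5 - 1\right)^{2}\right) + 2 \left(-2\right) \left(-2 + \left(-5 - 1\right)^{2}\right)\right) \left(60 - 432\right) = \left(-2 - \left(2 - \left(-6\right)^{2}\right) + 2 \left(-2\right) \left(-2 + \left(-6\right)^{2}\right)\right) \left(-372\right) = \left(-2 + \left(-2 + 36\right) + 2 \left(-2\right) \left(-2 + 36\right)\right) \left(-372\right) = \left(-2 + 34 + 2 \left(-2\right) 34\right) \left(-372\right) = \left(-2 + 34 - 136\right) \left(-372\right) = \left(-104\right) \left(-372\right) = 38688$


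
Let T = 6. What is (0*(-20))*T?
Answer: 0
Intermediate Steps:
(0*(-20))*T = (0*(-20))*6 = 0*6 = 0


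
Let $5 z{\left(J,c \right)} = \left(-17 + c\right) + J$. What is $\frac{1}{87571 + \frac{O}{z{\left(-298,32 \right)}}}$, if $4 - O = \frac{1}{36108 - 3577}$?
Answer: $\frac{9206273}{806201882268} \approx 1.1419 \cdot 10^{-5}$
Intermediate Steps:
$z{\left(J,c \right)} = - \frac{17}{5} + \frac{J}{5} + \frac{c}{5}$ ($z{\left(J,c \right)} = \frac{\left(-17 + c\right) + J}{5} = \frac{-17 + J + c}{5} = - \frac{17}{5} + \frac{J}{5} + \frac{c}{5}$)
$O = \frac{130123}{32531}$ ($O = 4 - \frac{1}{36108 - 3577} = 4 - \frac{1}{32531} = \frac{130123}{32531} \approx 4.0$)
$\frac{1}{87571 + \frac{O}{z{\left(-298,32 \right)}}} = \frac{1}{87571 + \frac{130123}{32531 \left(- \frac{17}{5} + \frac{1}{5} \left(-298\right) + \frac{1}{5} \cdot 32\right)}} = \frac{1}{87571 + \frac{130123}{32531 \left(- \frac{17}{5} - \frac{298}{5} + \frac{32}{5}\right)}} = \frac{1}{87571 + \frac{130123}{32531 \left(- \frac{283}{5}\right)}} = \frac{1}{87571 + \frac{130123}{32531} \left(- \frac{5}{283}\right)} = \frac{1}{87571 - \frac{650615}{9206273}} = \frac{1}{\frac{806201882268}{9206273}} = \frac{9206273}{806201882268}$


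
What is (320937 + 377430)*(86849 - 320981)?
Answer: -163510062444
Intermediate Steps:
(320937 + 377430)*(86849 - 320981) = 698367*(-234132) = -163510062444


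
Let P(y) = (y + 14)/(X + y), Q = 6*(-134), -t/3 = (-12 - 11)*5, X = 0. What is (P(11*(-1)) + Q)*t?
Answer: -3052215/11 ≈ -2.7747e+5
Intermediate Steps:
t = 345 (t = -3*(-12 - 11)*5 = -(-69)*5 = -3*(-115) = 345)
Q = -804
P(y) = (14 + y)/y (P(y) = (y + 14)/(0 + y) = (14 + y)/y)
(P(11*(-1)) + Q)*t = ((14 + 11*(-1))/((11*(-1))) - 804)*345 = ((14 - 11)/(-11) - 804)*345 = (-1/11*3 - 804)*345 = (-3/11 - 804)*345 = -8847/11*345 = -3052215/11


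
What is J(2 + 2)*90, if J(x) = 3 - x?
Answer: -90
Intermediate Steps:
J(2 + 2)*90 = (3 - (2 + 2))*90 = (3 - 1*4)*90 = (3 - 4)*90 = -1*90 = -90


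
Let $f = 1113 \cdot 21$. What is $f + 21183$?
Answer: $44556$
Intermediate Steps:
$f = 23373$
$f + 21183 = 23373 + 21183 = 44556$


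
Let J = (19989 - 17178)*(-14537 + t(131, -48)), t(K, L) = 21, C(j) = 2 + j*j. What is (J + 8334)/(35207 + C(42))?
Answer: -40796142/36973 ≈ -1103.4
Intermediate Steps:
C(j) = 2 + j²
J = -40804476 (J = (19989 - 17178)*(-14537 + 21) = 2811*(-14516) = -40804476)
(J + 8334)/(35207 + C(42)) = (-40804476 + 8334)/(35207 + (2 + 42²)) = -40796142/(35207 + (2 + 1764)) = -40796142/(35207 + 1766) = -40796142/36973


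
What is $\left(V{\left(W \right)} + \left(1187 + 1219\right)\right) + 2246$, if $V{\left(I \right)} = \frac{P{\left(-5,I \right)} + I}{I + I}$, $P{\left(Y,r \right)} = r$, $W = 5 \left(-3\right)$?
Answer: $4653$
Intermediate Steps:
$W = -15$
$V{\left(I \right)} = 1$ ($V{\left(I \right)} = \frac{I + I}{I + I} = \frac{2 I}{2 I} = 2 I \frac{1}{2 I} = 1$)
$\left(V{\left(W \right)} + \left(1187 + 1219\right)\right) + 2246 = \left(1 + \left(1187 + 1219\right)\right) + 2246 = \left(1 + 2406\right) + 2246 = 2407 + 2246 = 4653$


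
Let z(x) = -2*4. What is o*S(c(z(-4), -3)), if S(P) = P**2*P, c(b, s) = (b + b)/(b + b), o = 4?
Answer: 4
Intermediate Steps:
z(x) = -8
c(b, s) = 1 (c(b, s) = (2*b)/((2*b)) = (2*b)*(1/(2*b)) = 1)
S(P) = P**3
o*S(c(z(-4), -3)) = 4*1**3 = 4*1 = 4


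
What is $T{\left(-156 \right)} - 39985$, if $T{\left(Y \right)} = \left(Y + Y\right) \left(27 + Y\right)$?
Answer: $263$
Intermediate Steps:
$T{\left(Y \right)} = 2 Y \left(27 + Y\right)$
$T{\left(-156 \right)} - 39985 = 2 \left(-156\right) \left(27 - 156\right) - 39985 = 2 \left(-156\right) \left(-129\right) - 39985 = 40248 - 39985 = 263$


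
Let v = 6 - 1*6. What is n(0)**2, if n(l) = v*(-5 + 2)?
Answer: 0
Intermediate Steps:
v = 0 (v = 6 - 6 = 0)
n(l) = 0 (n(l) = 0*(-5 + 2) = 0*(-3) = 0)
n(0)**2 = 0**2 = 0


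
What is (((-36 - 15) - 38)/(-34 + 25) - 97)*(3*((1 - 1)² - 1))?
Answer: 784/3 ≈ 261.33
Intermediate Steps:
(((-36 - 15) - 38)/(-34 + 25) - 97)*(3*((1 - 1)² - 1)) = ((-51 - 38)/(-9) - 97)*(3*(0² - 1)) = (-89*(-⅑) - 97)*(3*(0 - 1)) = (89/9 - 97)*(3*(-1)) = -784/9*(-3) = 784/3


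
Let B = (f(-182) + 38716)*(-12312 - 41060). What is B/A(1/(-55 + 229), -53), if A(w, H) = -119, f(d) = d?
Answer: 2056636648/119 ≈ 1.7283e+7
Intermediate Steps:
B = -2056636648 (B = (-182 + 38716)*(-12312 - 41060) = 38534*(-53372) = -2056636648)
B/A(1/(-55 + 229), -53) = -2056636648/(-119) = -2056636648*(-1/119) = 2056636648/119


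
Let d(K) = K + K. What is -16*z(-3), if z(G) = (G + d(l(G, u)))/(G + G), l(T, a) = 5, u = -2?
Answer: 56/3 ≈ 18.667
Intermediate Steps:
d(K) = 2*K
z(G) = (10 + G)/(2*G) (z(G) = (G + 2*5)/(G + G) = (G + 10)/((2*G)) = (10 + G)*(1/(2*G)) = (10 + G)/(2*G))
-16*z(-3) = -8*(10 - 3)/(-3) = -8*(-1)*7/3 = -16*(-7/6) = 56/3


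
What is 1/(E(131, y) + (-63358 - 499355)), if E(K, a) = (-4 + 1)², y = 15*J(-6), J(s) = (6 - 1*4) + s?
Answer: -1/562704 ≈ -1.7771e-6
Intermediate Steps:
J(s) = 2 + s (J(s) = (6 - 4) + s = 2 + s)
y = -60 (y = 15*(2 - 6) = 15*(-4) = -60)
E(K, a) = 9 (E(K, a) = (-3)² = 9)
1/(E(131, y) + (-63358 - 499355)) = 1/(9 + (-63358 - 499355)) = 1/(9 - 562713) = 1/(-562704) = -1/562704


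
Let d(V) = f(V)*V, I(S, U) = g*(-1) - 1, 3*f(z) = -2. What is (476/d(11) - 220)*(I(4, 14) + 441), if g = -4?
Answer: -1391496/11 ≈ -1.2650e+5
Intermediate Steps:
f(z) = -2/3 (f(z) = (1/3)*(-2) = -2/3)
I(S, U) = 3 (I(S, U) = -4*(-1) - 1 = 4 - 1 = 3)
d(V) = -2*V/3
(476/d(11) - 220)*(I(4, 14) + 441) = (476/((-2/3*11)) - 220)*(3 + 441) = (476/(-22/3) - 220)*444 = (476*(-3/22) - 220)*444 = (-714/11 - 220)*444 = -3134/11*444 = -1391496/11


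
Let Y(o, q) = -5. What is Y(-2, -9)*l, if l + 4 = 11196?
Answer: -55960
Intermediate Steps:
l = 11192 (l = -4 + 11196 = 11192)
Y(-2, -9)*l = -5*11192 = -55960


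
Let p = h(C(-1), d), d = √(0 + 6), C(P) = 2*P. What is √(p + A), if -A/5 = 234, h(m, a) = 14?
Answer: 34*I ≈ 34.0*I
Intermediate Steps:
d = √6 ≈ 2.4495
A = -1170 (A = -5*234 = -1170)
p = 14
√(p + A) = √(14 - 1170) = √(-1156) = 34*I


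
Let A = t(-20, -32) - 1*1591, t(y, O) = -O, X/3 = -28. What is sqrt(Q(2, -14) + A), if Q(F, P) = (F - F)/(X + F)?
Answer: I*sqrt(1559) ≈ 39.484*I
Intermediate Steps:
X = -84 (X = 3*(-28) = -84)
Q(F, P) = 0 (Q(F, P) = (F - F)/(-84 + F) = 0/(-84 + F) = 0)
A = -1559 (A = -1*(-32) - 1*1591 = 32 - 1591 = -1559)
sqrt(Q(2, -14) + A) = sqrt(0 - 1559) = sqrt(-1559) = I*sqrt(1559)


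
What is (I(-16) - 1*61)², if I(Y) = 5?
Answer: 3136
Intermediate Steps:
(I(-16) - 1*61)² = (5 - 1*61)² = (5 - 61)² = (-56)² = 3136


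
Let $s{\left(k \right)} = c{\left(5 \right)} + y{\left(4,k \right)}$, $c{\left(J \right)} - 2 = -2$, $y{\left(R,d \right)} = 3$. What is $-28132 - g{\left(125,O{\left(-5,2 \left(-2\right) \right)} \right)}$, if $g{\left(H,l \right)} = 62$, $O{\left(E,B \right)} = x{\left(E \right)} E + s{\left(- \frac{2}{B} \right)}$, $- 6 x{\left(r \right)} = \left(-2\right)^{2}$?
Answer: $-28194$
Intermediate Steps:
$c{\left(J \right)} = 0$ ($c{\left(J \right)} = 2 - 2 = 0$)
$x{\left(r \right)} = - \frac{2}{3}$ ($x{\left(r \right)} = - \frac{\left(-2\right)^{2}}{6} = \left(- \frac{1}{6}\right) 4 = - \frac{2}{3}$)
$s{\left(k \right)} = 3$ ($s{\left(k \right)} = 0 + 3 = 3$)
$O{\left(E,B \right)} = 3 - \frac{2 E}{3}$ ($O{\left(E,B \right)} = - \frac{2 E}{3} + 3 = 3 - \frac{2 E}{3}$)
$-28132 - g{\left(125,O{\left(-5,2 \left(-2\right) \right)} \right)} = -28132 - 62 = -28194$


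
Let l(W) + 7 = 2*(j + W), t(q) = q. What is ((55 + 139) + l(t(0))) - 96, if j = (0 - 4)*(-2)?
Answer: 107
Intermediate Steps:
j = 8 (j = -4*(-2) = 8)
l(W) = 9 + 2*W (l(W) = -7 + 2*(8 + W) = -7 + (16 + 2*W) = 9 + 2*W)
((55 + 139) + l(t(0))) - 96 = ((55 + 139) + (9 + 2*0)) - 96 = (194 + (9 + 0)) - 96 = (194 + 9) - 96 = 203 - 96 = 107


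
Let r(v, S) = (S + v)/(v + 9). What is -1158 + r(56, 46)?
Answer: -75168/65 ≈ -1156.4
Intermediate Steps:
r(v, S) = (S + v)/(9 + v)
-1158 + r(56, 46) = -1158 + (46 + 56)/(9 + 56) = -1158 + 102/65 = -75168/65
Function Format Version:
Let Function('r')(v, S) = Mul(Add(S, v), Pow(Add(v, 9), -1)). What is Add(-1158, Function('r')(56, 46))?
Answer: Rational(-75168, 65) ≈ -1156.4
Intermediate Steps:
Function('r')(v, S) = Mul(Pow(Add(9, v), -1), Add(S, v)) (Function('r')(v, S) = Mul(Add(S, v), Pow(Add(9, v), -1)) = Mul(Pow(Add(9, v), -1), Add(S, v)))
Add(-1158, Function('r')(56, 46)) = Add(-1158, Mul(Pow(Add(9, 56), -1), Add(46, 56))) = Add(-1158, Mul(Pow(65, -1), 102)) = Add(-1158, Mul(Rational(1, 65), 102)) = Add(-1158, Rational(102, 65)) = Rational(-75168, 65)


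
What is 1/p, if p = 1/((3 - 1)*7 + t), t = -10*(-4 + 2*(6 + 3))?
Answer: -126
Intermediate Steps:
t = -140 (t = -10*(-4 + 2*9) = -10*(-4 + 18) = -10*14 = -140)
p = -1/126 (p = 1/((3 - 1)*7 - 140) = 1/(2*7 - 140) = 1/(14 - 140) = 1/(-126) = -1/126 ≈ -0.0079365)
1/p = 1/(-1/126) = -126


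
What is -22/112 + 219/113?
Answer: 11021/6328 ≈ 1.7416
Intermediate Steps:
-22/112 + 219/113 = -22*1/112 + 219*(1/113) = -11/56 + 219/113 = 11021/6328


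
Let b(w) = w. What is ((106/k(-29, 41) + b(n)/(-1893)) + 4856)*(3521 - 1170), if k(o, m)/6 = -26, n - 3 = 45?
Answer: 561813572867/49218 ≈ 1.1415e+7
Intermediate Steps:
n = 48 (n = 3 + 45 = 48)
k(o, m) = -156 (k(o, m) = 6*(-26) = -156)
((106/k(-29, 41) + b(n)/(-1893)) + 4856)*(3521 - 1170) = ((106/(-156) + 48/(-1893)) + 4856)*(3521 - 1170) = ((106*(-1/156) + 48*(-1/1893)) + 4856)*2351 = ((-53/78 - 16/631) + 4856)*2351 = (-34691/49218 + 4856)*2351 = (238967917/49218)*2351 = 561813572867/49218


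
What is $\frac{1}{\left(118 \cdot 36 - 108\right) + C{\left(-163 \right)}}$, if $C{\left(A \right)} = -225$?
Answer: $\frac{1}{3915} \approx 0.00025543$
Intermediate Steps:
$\frac{1}{\left(118 \cdot 36 - 108\right) + C{\left(-163 \right)}} = \frac{1}{\left(118 \cdot 36 - 108\right) - 225} = \frac{1}{\left(4248 - 108\right) - 225} = \frac{1}{4140 - 225} = \frac{1}{3915}$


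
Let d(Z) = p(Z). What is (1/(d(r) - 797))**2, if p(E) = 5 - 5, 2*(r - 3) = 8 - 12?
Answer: 1/635209 ≈ 1.5743e-6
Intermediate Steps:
r = 1 (r = 3 + (8 - 12)/2 = 3 + (1/2)*(-4) = 3 - 2 = 1)
p(E) = 0
d(Z) = 0
(1/(d(r) - 797))**2 = (1/(0 - 797))**2 = (1/(-797))**2 = (-1/797)**2 = 1/635209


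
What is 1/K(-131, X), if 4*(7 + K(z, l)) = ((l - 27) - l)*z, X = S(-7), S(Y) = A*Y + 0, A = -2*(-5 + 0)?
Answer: 4/3509 ≈ 0.0011399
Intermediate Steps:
A = 10 (A = -2*(-5) = 10)
S(Y) = 10*Y (S(Y) = 10*Y + 0 = 10*Y)
X = -70 (X = 10*(-7) = -70)
K(z, l) = -7 - 27*z/4 (K(z, l) = -7 + (((l - 27) - l)*z)/4 = -7 + (((-27 + l) - l)*z)/4 = -7 + (-27*z)/4 = -7 - 27*z/4)
1/K(-131, X) = 1/(-7 - 27/4*(-131)) = 1/(-7 + 3537/4) = 1/(3509/4) = 4/3509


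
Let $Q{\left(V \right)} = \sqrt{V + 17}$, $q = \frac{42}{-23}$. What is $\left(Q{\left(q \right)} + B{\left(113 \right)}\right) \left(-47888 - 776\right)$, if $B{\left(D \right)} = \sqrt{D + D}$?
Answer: $- 48664 \sqrt{226} - \frac{48664 \sqrt{8027}}{23} \approx -9.2115 \cdot 10^{5}$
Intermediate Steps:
$B{\left(D \right)} = \sqrt{2} \sqrt{D}$ ($B{\left(D \right)} = \sqrt{2 D} = \sqrt{2} \sqrt{D}$)
$q = - \frac{42}{23}$ ($q = 42 \left(- \frac{1}{23}\right) = - \frac{42}{23} \approx -1.8261$)
$Q{\left(V \right)} = \sqrt{17 + V}$
$\left(Q{\left(q \right)} + B{\left(113 \right)}\right) \left(-47888 - 776\right) = \left(\sqrt{17 - \frac{42}{23}} + \sqrt{2} \sqrt{113}\right) \left(-47888 - 776\right) = \left(\sqrt{\frac{349}{23}} + \sqrt{226}\right) \left(-48664\right) = \left(\frac{\sqrt{8027}}{23} + \sqrt{226}\right) \left(-48664\right) = \left(\sqrt{226} + \frac{\sqrt{8027}}{23}\right) \left(-48664\right) = - 48664 \sqrt{226} - \frac{48664 \sqrt{8027}}{23}$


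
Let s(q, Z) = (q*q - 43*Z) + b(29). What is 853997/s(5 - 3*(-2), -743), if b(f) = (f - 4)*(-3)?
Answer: 853997/31995 ≈ 26.692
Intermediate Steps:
b(f) = 12 - 3*f (b(f) = (-4 + f)*(-3) = 12 - 3*f)
s(q, Z) = -75 + q² - 43*Z (s(q, Z) = (q*q - 43*Z) + (12 - 3*29) = (q² - 43*Z) + (12 - 87) = (q² - 43*Z) - 75 = -75 + q² - 43*Z)
853997/s(5 - 3*(-2), -743) = 853997/(-75 + (5 - 3*(-2))² - 43*(-743)) = 853997/(-75 + (5 + 6)² + 31949) = 853997/(-75 + 11² + 31949) = 853997/(-75 + 121 + 31949) = 853997/31995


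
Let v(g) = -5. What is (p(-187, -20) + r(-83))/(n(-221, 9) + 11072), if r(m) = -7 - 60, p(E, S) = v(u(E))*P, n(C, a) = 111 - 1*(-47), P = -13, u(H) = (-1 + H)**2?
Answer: -1/5615 ≈ -0.00017809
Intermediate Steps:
n(C, a) = 158 (n(C, a) = 111 + 47 = 158)
p(E, S) = 65 (p(E, S) = -5*(-13) = 65)
r(m) = -67
(p(-187, -20) + r(-83))/(n(-221, 9) + 11072) = (65 - 67)/(158 + 11072) = -2/11230 = -2*1/11230 = -1/5615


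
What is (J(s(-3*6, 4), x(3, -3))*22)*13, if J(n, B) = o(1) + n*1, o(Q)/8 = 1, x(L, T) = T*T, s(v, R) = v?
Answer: -2860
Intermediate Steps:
x(L, T) = T**2
o(Q) = 8 (o(Q) = 8*1 = 8)
J(n, B) = 8 + n (J(n, B) = 8 + n*1 = 8 + n)
(J(s(-3*6, 4), x(3, -3))*22)*13 = ((8 - 3*6)*22)*13 = ((8 - 18)*22)*13 = -10*22*13 = -220*13 = -2860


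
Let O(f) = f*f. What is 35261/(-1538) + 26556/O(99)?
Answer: -101583311/5024646 ≈ -20.217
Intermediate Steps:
O(f) = f**2
35261/(-1538) + 26556/O(99) = 35261/(-1538) + 26556/(99**2) = 35261*(-1/1538) + 26556/9801 = -35261/1538 + 26556*(1/9801) = -35261/1538 + 8852/3267 = -101583311/5024646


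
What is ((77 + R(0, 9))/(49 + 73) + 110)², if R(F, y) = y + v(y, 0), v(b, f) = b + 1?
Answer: 45670564/3721 ≈ 12274.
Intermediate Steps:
v(b, f) = 1 + b
R(F, y) = 1 + 2*y (R(F, y) = y + (1 + y) = 1 + 2*y)
((77 + R(0, 9))/(49 + 73) + 110)² = ((77 + (1 + 2*9))/(49 + 73) + 110)² = ((77 + (1 + 18))/122 + 110)² = ((77 + 19)*(1/122) + 110)² = (96*(1/122) + 110)² = (48/61 + 110)² = (6758/61)² = 45670564/3721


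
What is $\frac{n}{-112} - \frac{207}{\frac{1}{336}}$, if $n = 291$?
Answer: $- \frac{7790115}{112} \approx -69555.0$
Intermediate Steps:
$\frac{n}{-112} - \frac{207}{\frac{1}{336}} = \frac{291}{-112} - \frac{207}{\frac{1}{336}} = 291 \left(- \frac{1}{112}\right) - 207 \frac{1}{\frac{1}{336}} = - \frac{291}{112} - 69552 = - \frac{7790115}{112}$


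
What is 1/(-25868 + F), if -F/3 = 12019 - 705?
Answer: -1/59810 ≈ -1.6720e-5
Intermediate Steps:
F = -33942 (F = -3*(12019 - 705) = -3*11314 = -33942)
1/(-25868 + F) = 1/(-25868 - 33942) = 1/(-59810) = -1/59810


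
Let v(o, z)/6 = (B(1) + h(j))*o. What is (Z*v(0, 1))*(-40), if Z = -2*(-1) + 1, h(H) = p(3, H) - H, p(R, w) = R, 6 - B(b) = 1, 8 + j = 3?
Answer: 0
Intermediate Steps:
j = -5 (j = -8 + 3 = -5)
B(b) = 5 (B(b) = 6 - 1*1 = 6 - 1 = 5)
h(H) = 3 - H
Z = 3 (Z = 2 + 1 = 3)
v(o, z) = 78*o (v(o, z) = 6*((5 + (3 - 1*(-5)))*o) = 6*((5 + (3 + 5))*o) = 6*((5 + 8)*o) = 6*(13*o) = 78*o)
(Z*v(0, 1))*(-40) = (3*(78*0))*(-40) = (3*0)*(-40) = 0*(-40) = 0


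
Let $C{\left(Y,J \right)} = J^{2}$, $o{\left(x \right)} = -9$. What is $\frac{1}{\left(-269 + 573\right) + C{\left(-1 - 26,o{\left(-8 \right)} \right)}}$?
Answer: $\frac{1}{385} \approx 0.0025974$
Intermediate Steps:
$\frac{1}{\left(-269 + 573\right) + C{\left(-1 - 26,o{\left(-8 \right)} \right)}} = \frac{1}{\left(-269 + 573\right) + \left(-9\right)^{2}} = \frac{1}{304 + 81} = \frac{1}{385}$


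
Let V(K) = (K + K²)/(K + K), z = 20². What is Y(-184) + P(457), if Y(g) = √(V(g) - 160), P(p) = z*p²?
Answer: 83539600 + I*√1006/2 ≈ 8.354e+7 + 15.859*I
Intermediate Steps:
z = 400
V(K) = (K + K²)/(2*K) (V(K) = (K + K²)/((2*K)) = (K + K²)*(1/(2*K)) = (K + K²)/(2*K))
P(p) = 400*p²
Y(g) = √(-319/2 + g/2) (Y(g) = √((½ + g/2) - 160) = √(-319/2 + g/2))
Y(-184) + P(457) = √(-638 + 2*(-184))/2 + 400*457² = √(-638 - 368)/2 + 400*208849 = √(-1006)/2 + 83539600 = (I*√1006)/2 + 83539600 = I*√1006/2 + 83539600 = 83539600 + I*√1006/2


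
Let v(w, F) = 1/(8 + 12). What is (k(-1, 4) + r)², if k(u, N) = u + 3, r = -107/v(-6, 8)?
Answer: 4571044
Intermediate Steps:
v(w, F) = 1/20
r = -2140 (r = -107/1/20 = -107*20 = -2140)
k(u, N) = 3 + u
(k(-1, 4) + r)² = ((3 - 1) - 2140)² = (2 - 2140)² = (-2138)² = 4571044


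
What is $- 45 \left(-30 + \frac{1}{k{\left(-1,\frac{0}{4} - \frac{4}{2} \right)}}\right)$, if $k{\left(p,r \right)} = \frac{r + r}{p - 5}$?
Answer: $\frac{2565}{2} \approx 1282.5$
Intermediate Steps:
$k{\left(p,r \right)} = \frac{2 r}{-5 + p}$
$- 45 \left(-30 + \frac{1}{k{\left(-1,\frac{0}{4} - \frac{4}{2} \right)}}\right) = - 45 \left(-30 + \frac{1}{2 \left(\frac{0}{4} - \frac{4}{2}\right) \frac{1}{-5 - 1}}\right) = - 45 \left(-30 + \frac{1}{2 \left(0 \cdot \frac{1}{4} - 2\right) \frac{1}{-6}}\right) = - 45 \left(-30 + \frac{1}{2 \left(0 - 2\right) \left(- \frac{1}{6}\right)}\right) = - 45 \left(-30 + \frac{1}{2 \left(-2\right) \left(- \frac{1}{6}\right)}\right) = - 45 \left(-30 + \frac{1}{\frac{2}{3}}\right) = - 45 \left(-30 + \frac{3}{2}\right) = \left(-45\right) \left(- \frac{57}{2}\right) = \frac{2565}{2}$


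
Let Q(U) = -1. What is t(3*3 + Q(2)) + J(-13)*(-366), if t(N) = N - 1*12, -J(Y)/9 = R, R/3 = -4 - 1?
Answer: -49414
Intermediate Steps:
R = -15 (R = 3*(-4 - 1) = 3*(-5) = -15)
J(Y) = 135 (J(Y) = -9*(-15) = 135)
t(N) = -12 + N (t(N) = N - 12 = -12 + N)
t(3*3 + Q(2)) + J(-13)*(-366) = (-12 + (3*3 - 1)) + 135*(-366) = (-12 + (9 - 1)) - 49410 = (-12 + 8) - 49410 = -4 - 49410 = -49414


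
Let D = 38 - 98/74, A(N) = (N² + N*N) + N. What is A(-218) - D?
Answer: 3507353/37 ≈ 94793.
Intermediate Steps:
A(N) = N + 2*N² (A(N) = (N² + N²) + N = 2*N² + N = N + 2*N²)
D = 1357/37 (D = 38 - 98*1/74 = 38 - 49/37 = 1357/37 ≈ 36.676)
A(-218) - D = -218*(1 + 2*(-218)) - 1*1357/37 = -218*(1 - 436) - 1357/37 = -218*(-435) - 1357/37 = 94830 - 1357/37 = 3507353/37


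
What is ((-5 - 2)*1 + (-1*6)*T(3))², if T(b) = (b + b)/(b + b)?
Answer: 169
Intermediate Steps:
T(b) = 1 (T(b) = (2*b)/((2*b)) = (2*b)*(1/(2*b)) = 1)
((-5 - 2)*1 + (-1*6)*T(3))² = ((-5 - 2)*1 - 1*6*1)² = (-7*1 - 6*1)² = (-7 - 6)² = (-13)² = 169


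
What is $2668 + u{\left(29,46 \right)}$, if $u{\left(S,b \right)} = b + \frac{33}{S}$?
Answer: $\frac{78739}{29} \approx 2715.1$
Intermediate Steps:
$2668 + u{\left(29,46 \right)} = 2668 + \left(46 + \frac{33}{29}\right) = 2668 + \frac{1367}{29} = \frac{78739}{29}$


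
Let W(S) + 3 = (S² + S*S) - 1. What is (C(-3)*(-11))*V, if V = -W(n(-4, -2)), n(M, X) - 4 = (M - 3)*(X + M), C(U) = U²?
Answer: 418572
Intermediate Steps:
n(M, X) = 4 + (-3 + M)*(M + X) (n(M, X) = 4 + (M - 3)*(X + M) = 4 + (-3 + M)*(M + X))
W(S) = -4 + 2*S² (W(S) = -3 + ((S² + S*S) - 1) = -3 + ((S² + S²) - 1) = -3 + (2*S² - 1) = -3 + (-1 + 2*S²) = -4 + 2*S²)
V = -4228 (V = -(-4 + 2*(4 + (-4)² - 3*(-4) - 3*(-2) - 4*(-2))²) = -(-4 + 2*(4 + 16 + 12 + 6 + 8)²) = -(-4 + 2*46²) = -(-4 + 2*2116) = -(-4 + 4232) = -1*4228 = -4228)
(C(-3)*(-11))*V = ((-3)²*(-11))*(-4228) = (9*(-11))*(-4228) = -99*(-4228) = 418572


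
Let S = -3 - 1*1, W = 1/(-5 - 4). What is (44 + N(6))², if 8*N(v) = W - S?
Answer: 10259209/5184 ≈ 1979.0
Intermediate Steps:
W = -⅑ (W = 1/(-9) = -⅑ ≈ -0.11111)
S = -4 (S = -3 - 1 = -4)
N(v) = 35/72 (N(v) = (-⅑ - 1*(-4))/8 = (-⅑ + 4)/8 = (⅛)*(35/9) = 35/72)
(44 + N(6))² = (44 + 35/72)² = (3203/72)² = 10259209/5184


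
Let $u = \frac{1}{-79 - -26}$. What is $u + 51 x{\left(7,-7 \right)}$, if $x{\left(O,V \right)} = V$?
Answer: $- \frac{18922}{53} \approx -357.02$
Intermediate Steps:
$u = - \frac{1}{53}$ ($u = \frac{1}{-79 + 26} = \frac{1}{-53} = - \frac{1}{53} \approx -0.018868$)
$u + 51 x{\left(7,-7 \right)} = - \frac{1}{53} + 51 \left(-7\right) = - \frac{1}{53} - 357 = - \frac{18922}{53}$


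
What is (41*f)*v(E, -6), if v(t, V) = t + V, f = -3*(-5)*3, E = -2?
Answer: -14760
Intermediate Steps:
f = 45 (f = 15*3 = 45)
v(t, V) = V + t
(41*f)*v(E, -6) = (41*45)*(-6 - 2) = 1845*(-8) = -14760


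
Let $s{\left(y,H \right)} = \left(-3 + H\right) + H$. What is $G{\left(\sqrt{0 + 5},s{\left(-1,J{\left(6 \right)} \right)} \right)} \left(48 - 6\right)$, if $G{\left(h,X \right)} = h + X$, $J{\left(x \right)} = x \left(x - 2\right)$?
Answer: $1890 + 42 \sqrt{5} \approx 1983.9$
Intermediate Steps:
$J{\left(x \right)} = x \left(-2 + x\right)$
$s{\left(y,H \right)} = -3 + 2 H$
$G{\left(h,X \right)} = X + h$
$G{\left(\sqrt{0 + 5},s{\left(-1,J{\left(6 \right)} \right)} \right)} \left(48 - 6\right) = \left(\left(-3 + 2 \cdot 6 \left(-2 + 6\right)\right) + \sqrt{0 + 5}\right) \left(48 - 6\right) = \left(\left(-3 + 2 \cdot 6 \cdot 4\right) + \sqrt{5}\right) 42 = \left(\left(-3 + 2 \cdot 24\right) + \sqrt{5}\right) 42 = \left(\left(-3 + 48\right) + \sqrt{5}\right) 42 = \left(45 + \sqrt{5}\right) 42 = 1890 + 42 \sqrt{5}$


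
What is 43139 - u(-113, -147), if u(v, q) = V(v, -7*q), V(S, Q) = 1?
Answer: 43138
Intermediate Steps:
u(v, q) = 1
43139 - u(-113, -147) = 43139 - 1*1 = 43139 - 1 = 43138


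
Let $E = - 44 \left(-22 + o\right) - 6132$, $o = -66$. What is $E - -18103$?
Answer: $15843$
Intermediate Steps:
$E = -2260$ ($E = - 44 \left(-22 - 66\right) - 6132 = \left(-44\right) \left(-88\right) - 6132 = 3872 - 6132 = -2260$)
$E - -18103 = -2260 - -18103 = -2260 + 18103 = 15843$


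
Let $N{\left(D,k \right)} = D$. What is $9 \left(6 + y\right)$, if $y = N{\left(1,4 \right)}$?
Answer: $63$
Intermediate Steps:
$y = 1$
$9 \left(6 + y\right) = 9 \left(6 + 1\right) = 9 \cdot 7 = 63$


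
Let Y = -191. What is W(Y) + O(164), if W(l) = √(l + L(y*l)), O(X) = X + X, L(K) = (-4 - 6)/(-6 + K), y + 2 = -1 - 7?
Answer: 328 + I*√43277206/476 ≈ 328.0 + 13.82*I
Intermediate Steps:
y = -10 (y = -2 + (-1 - 7) = -2 - 8 = -10)
L(K) = -10/(-6 + K)
O(X) = 2*X
W(l) = √(l - 10/(-6 - 10*l))
W(Y) + O(164) = √((5 + 3*(-191) + 5*(-191)²)/(3 + 5*(-191))) + 2*164 = √((5 - 573 + 5*36481)/(3 - 955)) + 328 = √((5 - 573 + 182405)/(-952)) + 328 = √(-1/952*181837) + 328 = √(-181837/952) + 328 = I*√43277206/476 + 328 = 328 + I*√43277206/476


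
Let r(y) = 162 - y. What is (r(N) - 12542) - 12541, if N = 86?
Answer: -25007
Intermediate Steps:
(r(N) - 12542) - 12541 = ((162 - 1*86) - 12542) - 12541 = ((162 - 86) - 12542) - 12541 = (76 - 12542) - 12541 = -12466 - 12541 = -25007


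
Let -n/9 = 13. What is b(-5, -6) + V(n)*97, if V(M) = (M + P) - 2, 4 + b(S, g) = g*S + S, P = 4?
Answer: -11134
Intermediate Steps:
n = -117 (n = -9*13 = -117)
b(S, g) = -4 + S + S*g (b(S, g) = -4 + (g*S + S) = -4 + (S*g + S) = -4 + (S + S*g) = -4 + S + S*g)
V(M) = 2 + M (V(M) = (M + 4) - 2 = (4 + M) - 2 = 2 + M)
b(-5, -6) + V(n)*97 = (-4 - 5 - 5*(-6)) + (2 - 117)*97 = (-4 - 5 + 30) - 115*97 = 21 - 11155 = -11134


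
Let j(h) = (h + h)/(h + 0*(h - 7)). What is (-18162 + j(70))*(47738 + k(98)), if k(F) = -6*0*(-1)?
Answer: -866922080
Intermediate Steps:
j(h) = 2 (j(h) = (2*h)/(h + 0*(-7 + h)) = (2*h)/(h + 0) = (2*h)/h = 2)
k(F) = 0 (k(F) = 0*(-1) = 0)
(-18162 + j(70))*(47738 + k(98)) = (-18162 + 2)*(47738 + 0) = -18160*47738 = -866922080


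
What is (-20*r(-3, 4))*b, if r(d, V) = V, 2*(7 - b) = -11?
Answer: -1000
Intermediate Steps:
b = 25/2 (b = 7 - 1/2*(-11) = 7 + 11/2 = 25/2 ≈ 12.500)
(-20*r(-3, 4))*b = -20*4*(25/2) = -80*25/2 = -1000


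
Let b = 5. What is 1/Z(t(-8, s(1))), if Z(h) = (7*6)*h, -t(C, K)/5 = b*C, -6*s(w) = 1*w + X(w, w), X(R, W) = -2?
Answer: 1/8400 ≈ 0.00011905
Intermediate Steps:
s(w) = 1/3 - w/6 (s(w) = -(1*w - 2)/6 = -(w - 2)/6 = -(-2 + w)/6 = 1/3 - w/6)
t(C, K) = -25*C
Z(h) = 42*h
1/Z(t(-8, s(1))) = 1/(42*(-25*(-8))) = 1/(42*200) = 1/8400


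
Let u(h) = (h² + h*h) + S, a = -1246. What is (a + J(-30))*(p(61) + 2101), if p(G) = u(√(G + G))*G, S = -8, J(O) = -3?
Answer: -20604753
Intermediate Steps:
u(h) = -8 + 2*h² (u(h) = (h² + h*h) - 8 = (h² + h²) - 8 = 2*h² - 8 = -8 + 2*h²)
p(G) = G*(-8 + 4*G) (p(G) = (-8 + 2*(√(G + G))²)*G = (-8 + 2*(√(2*G))²)*G = (-8 + 2*(√2*√G)²)*G = (-8 + 2*(2*G))*G = (-8 + 4*G)*G = G*(-8 + 4*G))
(a + J(-30))*(p(61) + 2101) = (-1246 - 3)*(4*61*(-2 + 61) + 2101) = -1249*(4*61*59 + 2101) = -1249*(14396 + 2101) = -1249*16497 = -20604753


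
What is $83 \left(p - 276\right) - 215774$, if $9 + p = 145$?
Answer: $-227394$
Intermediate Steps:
$p = 136$ ($p = -9 + 145 = 136$)
$83 \left(p - 276\right) - 215774 = 83 \left(136 - 276\right) - 215774 = 83 \left(-140\right) - 215774 = -11620 - 215774 = -227394$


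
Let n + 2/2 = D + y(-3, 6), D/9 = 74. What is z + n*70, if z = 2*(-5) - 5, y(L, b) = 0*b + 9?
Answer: 47165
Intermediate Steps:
D = 666 (D = 9*74 = 666)
y(L, b) = 9 (y(L, b) = 0 + 9 = 9)
z = -15 (z = -10 - 5 = -15)
n = 674 (n = -1 + (666 + 9) = -1 + 675 = 674)
z + n*70 = -15 + 674*70 = -15 + 47180 = 47165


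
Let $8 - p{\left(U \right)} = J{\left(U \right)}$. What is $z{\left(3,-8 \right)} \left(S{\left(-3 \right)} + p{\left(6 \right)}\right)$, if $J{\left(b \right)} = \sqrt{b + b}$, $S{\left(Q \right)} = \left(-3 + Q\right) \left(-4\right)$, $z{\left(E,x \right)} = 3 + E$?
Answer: $192 - 12 \sqrt{3} \approx 171.22$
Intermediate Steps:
$S{\left(Q \right)} = 12 - 4 Q$
$J{\left(b \right)} = \sqrt{2} \sqrt{b}$ ($J{\left(b \right)} = \sqrt{2 b} = \sqrt{2} \sqrt{b}$)
$p{\left(U \right)} = 8 - \sqrt{2} \sqrt{U}$
$z{\left(3,-8 \right)} \left(S{\left(-3 \right)} + p{\left(6 \right)}\right) = \left(3 + 3\right) \left(\left(12 - -12\right) + \left(8 - \sqrt{2} \sqrt{6}\right)\right) = 6 \left(\left(12 + 12\right) + \left(8 - 2 \sqrt{3}\right)\right) = 6 \left(24 + \left(8 - 2 \sqrt{3}\right)\right) = 6 \left(32 - 2 \sqrt{3}\right) = 192 - 12 \sqrt{3}$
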